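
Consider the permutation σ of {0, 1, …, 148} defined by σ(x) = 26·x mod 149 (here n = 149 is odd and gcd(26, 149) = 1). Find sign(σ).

Orbit of 96 under x↦26x: [96, 112, 81, 20, 73, 110, 29]… (length divides ord_149(26)).
Cycle lengths of π_26 on ℤ/149ℤ: [74, 74, 1]; 3 cycles in total.
With 3 cycles on 149 points, sign = (−1)^{149−3} = +1.

+1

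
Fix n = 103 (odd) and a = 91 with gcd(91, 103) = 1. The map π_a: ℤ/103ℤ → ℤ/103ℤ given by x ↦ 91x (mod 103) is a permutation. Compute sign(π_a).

Trace 8: π^k(8) = [8, 7, 19, 81, 58, 25, 9] for k=0..6.
Cycle type of π: 51×2 + 1; total 3 cycles.
103 − 3 = 100 transpositions; sign(π) = (−1)^100 = +1.
Via Zolotarev, sign(π_{91}) = (91|103) = +1.

+1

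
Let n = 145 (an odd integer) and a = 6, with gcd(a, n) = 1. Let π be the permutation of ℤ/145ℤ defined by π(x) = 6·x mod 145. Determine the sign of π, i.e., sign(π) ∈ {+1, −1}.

Trace 81: π^k(81) = [81, 51, 16, 96, 141, 121, 1] for k=0..6.
Cycle lengths of π_6 on ℤ/145ℤ: [14, 14, 14, 14, 14, 14, 14, 14, 14, 14, 1, 1, 1, 1, 1]; 15 cycles in total.
With 15 cycles on 145 points, sign = (−1)^{145−15} = +1.
Zolotarev: (6|145) = +1, matching the cycle-count sign.

+1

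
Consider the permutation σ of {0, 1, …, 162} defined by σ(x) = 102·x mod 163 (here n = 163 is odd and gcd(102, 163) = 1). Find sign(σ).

Trace 17: π^k(17) = [17, 104, 13, 22, 125, 36, 86] for k=0..6.
Cycle type of π: 54×3 + 1; total 4 cycles.
With 4 cycles on 163 points, sign = (−1)^{163−4} = -1.

-1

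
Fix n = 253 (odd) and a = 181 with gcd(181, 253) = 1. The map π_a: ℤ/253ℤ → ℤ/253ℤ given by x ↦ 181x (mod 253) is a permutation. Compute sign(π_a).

-1

Trace 180: π^k(180) = [180, 196, 56, 16, 113, 213, 97] for k=0..6.
The orbit structure of x ↦ 181x mod 253: 6 orbits of sizes [110, 110, 22, 5, 5, 1].
Σ(ℓ_i−1) = 253−6 = 247; sign = (−1)^247 = -1.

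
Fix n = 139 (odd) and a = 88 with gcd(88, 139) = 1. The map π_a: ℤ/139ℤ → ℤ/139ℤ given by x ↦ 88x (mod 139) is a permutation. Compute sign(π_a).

-1

Orbit of 80 under x↦88x: [80, 90, 136, 14, 120, 135, 65]… (length divides ord_139(88)).
Decompose π into cycles: lengths [138, 1] (2 cycles, including the fixed point 0).
With 2 cycles on 139 points, sign = (−1)^{139−2} = -1.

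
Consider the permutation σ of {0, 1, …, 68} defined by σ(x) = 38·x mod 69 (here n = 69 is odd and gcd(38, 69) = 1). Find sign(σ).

Orbit of 17 under x↦38x: [17, 25, 53, 13, 11, 4, 14]… (length divides ord_69(38)).
5 cycles of lengths [22, 22, 22, 2, 1].
69 − 5 = 64 transpositions; sign(π) = (−1)^64 = +1.
Via Zolotarev, sign(π_{38}) = (38|69) = +1.

+1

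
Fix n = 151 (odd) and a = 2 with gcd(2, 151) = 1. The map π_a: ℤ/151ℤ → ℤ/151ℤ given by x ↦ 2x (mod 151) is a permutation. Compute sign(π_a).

Orbit of 4 under x↦2x: [4, 8, 16, 32, 64, 128, 105]… (length divides ord_151(2)).
π_2 has 11 disjoint cycles with lengths [15, 15, 15, 15, 15, 15, 15, 15, 15, 15, 1] on {0,…,150}.
151 − 11 = 140 transpositions; sign(π) = (−1)^140 = +1.
The Jacobi symbol (2|151) = +1 (Zolotarev) agrees.

+1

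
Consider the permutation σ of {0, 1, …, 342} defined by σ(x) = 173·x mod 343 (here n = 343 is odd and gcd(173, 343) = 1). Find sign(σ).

-1

Orbit of 340 under x↦173x: [340, 167, 79, 290, 92, 138, 207]… (length divides ord_343(173)).
The orbit structure of x ↦ 173x mod 343: 4 orbits of sizes [294, 42, 6, 1].
sign(π) = (−1)^{n − #cycles} = (−1)^{343−4} = (−1)^339 = -1.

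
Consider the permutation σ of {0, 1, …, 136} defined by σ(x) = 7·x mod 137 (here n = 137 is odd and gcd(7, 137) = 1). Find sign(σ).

+1

Start at x=64: 64 → 37 → 122 → 32 → 87 → 61 → 16 → … (one orbit).
Cycle type of π: 68×2 + 1; total 3 cycles.
Σ(ℓ_i−1) = 137−3 = 134; sign = (−1)^134 = +1.
The Jacobi symbol (7|137) = +1 (Zolotarev) agrees.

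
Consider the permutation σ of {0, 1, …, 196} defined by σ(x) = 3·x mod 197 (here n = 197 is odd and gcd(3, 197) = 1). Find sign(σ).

Trace 6: π^k(6) = [6, 18, 54, 162, 92, 79, 40] for k=0..6.
The orbit structure of x ↦ 3x mod 197: 2 orbits of sizes [196, 1].
2 cycles on 197: each ℓ→(−1)^(ℓ−1), product (−1)^195 = -1.
Zolotarev: (3|197) = -1, matching the cycle-count sign.

-1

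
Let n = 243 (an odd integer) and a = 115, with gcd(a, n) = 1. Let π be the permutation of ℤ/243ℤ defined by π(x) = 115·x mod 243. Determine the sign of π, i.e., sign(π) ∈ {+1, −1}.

+1

Trace 100: π^k(100) = [100, 79, 94, 118, 205, 4, 217] for k=0..6.
π_115 has 11 disjoint cycles with lengths [81, 81, 27, 27, 9, 9, 3, 3, 1, 1, 1] on {0,…,242}.
11 cycles on 243: each ℓ→(−1)^(ℓ−1), product (−1)^232 = +1.
Via Zolotarev, sign(π_{115}) = (115|243) = +1.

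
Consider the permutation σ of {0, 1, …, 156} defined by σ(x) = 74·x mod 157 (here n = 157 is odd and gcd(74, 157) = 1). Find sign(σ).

Trace 56: π^k(56) = [56, 62, 35, 78, 120, 88, 75] for k=0..6.
The orbit structure of x ↦ 74x mod 157: 2 orbits of sizes [156, 1].
2 cycles on 157: each ℓ→(−1)^(ℓ−1), product (−1)^155 = -1.

-1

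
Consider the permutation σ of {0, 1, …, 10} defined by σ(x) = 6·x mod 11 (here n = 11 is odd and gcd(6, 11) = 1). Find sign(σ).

Orbit of 5 under x↦6x: [5, 8, 4, 2, 1, 6, 3]… (length divides ord_11(6)).
Cycle lengths of π_6 on ℤ/11ℤ: [10, 1]; 2 cycles in total.
Σ(ℓ_i−1) = 11−2 = 9; sign = (−1)^9 = -1.
Zolotarev: (6|11) = -1, matching the cycle-count sign.

-1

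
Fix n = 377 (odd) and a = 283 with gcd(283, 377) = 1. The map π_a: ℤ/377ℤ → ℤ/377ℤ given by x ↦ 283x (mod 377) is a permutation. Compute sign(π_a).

+1

Start at x=53: 53 → 296 → 74 → 207 → 146 → 225 → 339 → … (one orbit).
Cycle lengths of π_283 on ℤ/377ℤ: [42, 42, 42, 42, 42, 42, 42, 42, 14, 14, 6, 6, 1]; 13 cycles in total.
With 13 cycles on 377 points, sign = (−1)^{377−13} = +1.
Via Zolotarev, sign(π_{283}) = (283|377) = +1.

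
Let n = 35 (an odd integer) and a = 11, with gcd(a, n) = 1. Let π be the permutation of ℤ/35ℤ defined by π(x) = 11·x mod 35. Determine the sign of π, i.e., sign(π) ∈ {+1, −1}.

Trace 1: π^k(1) = [1, 11, 16] for k=0..2.
π_11 has 15 disjoint cycles with lengths [3, 3, 3, 3, 3, 3, 3, 3, 3, 3, 1, 1, 1, 1, 1] on {0,…,34}.
With 15 cycles on 35 points, sign = (−1)^{35−15} = +1.
The Jacobi symbol (11|35) = +1 (Zolotarev) agrees.

+1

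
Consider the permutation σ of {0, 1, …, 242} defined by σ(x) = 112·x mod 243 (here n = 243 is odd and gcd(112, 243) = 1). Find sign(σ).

+1

Trace 82: π^k(82) = [82, 193, 232, 226, 40, 106, 208] for k=0..6.
Cycle type of π: 81×2 + 27×2 + 9×2 + 3×2 + 1×3; total 11 cycles.
11 cycles on 243: each ℓ→(−1)^(ℓ−1), product (−1)^232 = +1.
(112|243)_J = +1 (Zolotarev's lemma cross-check).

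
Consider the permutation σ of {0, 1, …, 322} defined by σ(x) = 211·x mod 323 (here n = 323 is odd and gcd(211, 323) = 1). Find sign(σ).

+1

Start at x=49: 49 → 3 → 310 → 164 → 43 → 29 → 305 → … (one orbit).
Decompose π into cycles: lengths [144, 144, 18, 16, 1] (5 cycles, including the fixed point 0).
sign(π) = (−1)^{n − #cycles} = (−1)^{323−5} = (−1)^318 = +1.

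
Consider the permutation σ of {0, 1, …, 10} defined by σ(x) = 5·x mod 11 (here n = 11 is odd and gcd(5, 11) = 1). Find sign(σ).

+1

Orbit of 3 under x↦5x: [3, 4, 9, 1, 5]… (length divides ord_11(5)).
π_5 has 3 disjoint cycles with lengths [5, 5, 1] on {0,…,10}.
11 − 3 = 8 transpositions; sign(π) = (−1)^8 = +1.
(5|11)_J = +1 (Zolotarev's lemma cross-check).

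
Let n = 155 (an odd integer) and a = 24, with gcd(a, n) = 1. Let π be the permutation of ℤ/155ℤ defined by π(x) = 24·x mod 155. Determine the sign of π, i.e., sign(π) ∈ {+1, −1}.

-1

Orbit of 89 under x↦24x: [89, 121, 114, 101, 99, 51, 139]… (length divides ord_155(24)).
π_24 has 8 disjoint cycles with lengths [30, 30, 30, 30, 30, 2, 2, 1] on {0,…,154}.
Σ(ℓ_i−1) = 155−8 = 147; sign = (−1)^147 = -1.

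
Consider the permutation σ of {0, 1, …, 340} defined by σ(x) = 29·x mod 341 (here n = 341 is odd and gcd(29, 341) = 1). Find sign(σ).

Trace 1: π^k(1) = [1, 29, 159, 178, 47, 340, 312] for k=0..6.
35 cycles of lengths [10, 10, 10, 10, 10, 10, 10, 10, 10, 10, 10, 10, 10, 10, 10, 10, 10, 10, 10, 10, 10, 10, 10, 10, 10, 10, 10, 10, 10, 10, 10, 10, 10, 10, 1].
35 cycles on 341: each ℓ→(−1)^(ℓ−1), product (−1)^306 = +1.
Check: (29/341) = +1 by Zolotarev.

+1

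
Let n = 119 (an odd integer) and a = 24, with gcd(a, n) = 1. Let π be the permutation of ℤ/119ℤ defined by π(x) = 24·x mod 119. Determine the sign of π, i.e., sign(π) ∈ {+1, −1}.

Start at x=45: 45 → 9 → 97 → 67 → 61 → 36 → 31 → … (one orbit).
The orbit structure of x ↦ 24x mod 119: 5 orbits of sizes [48, 48, 16, 6, 1].
119 − 5 = 114 transpositions; sign(π) = (−1)^114 = +1.
Check: (24/119) = +1 by Zolotarev.

+1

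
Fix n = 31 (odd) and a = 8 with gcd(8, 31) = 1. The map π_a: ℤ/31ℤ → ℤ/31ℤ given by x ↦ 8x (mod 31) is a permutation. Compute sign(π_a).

Start at x=16: 16 → 4 → 1 → 8 → 2 → 16 (one orbit).
Decompose π into cycles: lengths [5, 5, 5, 5, 5, 5, 1] (7 cycles, including the fixed point 0).
Σ(ℓ_i−1) = 31−7 = 24; sign = (−1)^24 = +1.
(8|31)_J = +1 (Zolotarev's lemma cross-check).

+1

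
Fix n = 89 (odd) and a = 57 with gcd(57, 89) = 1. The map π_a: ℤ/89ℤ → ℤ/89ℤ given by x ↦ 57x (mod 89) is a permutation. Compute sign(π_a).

+1

Start at x=32: 32 → 44 → 16 → 22 → 8 → 11 → 4 → … (one orbit).
The orbit structure of x ↦ 57x mod 89: 5 orbits of sizes [22, 22, 22, 22, 1].
sign(π) = (−1)^{n − #cycles} = (−1)^{89−5} = (−1)^84 = +1.
(57|89)_J = +1 (Zolotarev's lemma cross-check).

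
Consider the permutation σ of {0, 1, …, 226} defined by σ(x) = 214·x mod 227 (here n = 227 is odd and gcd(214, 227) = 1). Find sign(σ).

+1

Trace 210: π^k(210) = [210, 221, 78, 121, 16, 19, 207] for k=0..6.
Cycle type of π: 113×2 + 1; total 3 cycles.
227 − 3 = 224 transpositions; sign(π) = (−1)^224 = +1.
Zolotarev: (214|227) = +1, matching the cycle-count sign.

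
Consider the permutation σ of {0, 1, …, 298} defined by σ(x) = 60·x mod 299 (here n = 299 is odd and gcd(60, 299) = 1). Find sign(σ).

Orbit of 5 under x↦60x: [5, 1, 60, 12, 122, 144, 268]… (length divides ord_299(60)).
Decompose π into cycles: lengths [44, 44, 44, 44, 44, 44, 22, 4, 4, 4, 1] (11 cycles, including the fixed point 0).
sign(π) = (−1)^{n − #cycles} = (−1)^{299−11} = (−1)^288 = +1.

+1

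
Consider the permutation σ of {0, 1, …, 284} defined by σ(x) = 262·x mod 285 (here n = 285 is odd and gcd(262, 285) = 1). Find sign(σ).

Trace 97: π^k(97) = [97, 49, 13, 271, 37, 4, 193] for k=0..6.
Cycle type of π: 36×6 + 18×3 + 4×3 + 1×3; total 15 cycles.
sign(π) = (−1)^{n − #cycles} = (−1)^{285−15} = (−1)^270 = +1.

+1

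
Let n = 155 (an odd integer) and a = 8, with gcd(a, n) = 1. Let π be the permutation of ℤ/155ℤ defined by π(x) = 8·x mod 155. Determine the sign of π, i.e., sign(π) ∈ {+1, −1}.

-1

Start at x=2: 2 → 16 → 128 → 94 → 132 → 126 → 78 → … (one orbit).
14 cycles of lengths [20, 20, 20, 20, 20, 20, 5, 5, 5, 5, 5, 5, 4, 1].
14 cycles on 155: each ℓ→(−1)^(ℓ−1), product (−1)^141 = -1.
Zolotarev: (8|155) = -1, matching the cycle-count sign.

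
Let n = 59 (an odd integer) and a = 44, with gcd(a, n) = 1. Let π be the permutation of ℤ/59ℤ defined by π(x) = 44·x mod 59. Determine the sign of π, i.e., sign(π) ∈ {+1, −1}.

-1

Orbit of 25 under x↦44x: [25, 38, 20, 54, 16, 55, 1]… (length divides ord_59(44)).
Cycle type of π: 58 + 1; total 2 cycles.
sign(π) = (−1)^{n − #cycles} = (−1)^{59−2} = (−1)^57 = -1.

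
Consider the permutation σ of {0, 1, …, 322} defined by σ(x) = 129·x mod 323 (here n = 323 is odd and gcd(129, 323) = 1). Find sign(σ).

+1

Start at x=305: 305 → 262 → 206 → 88 → 47 → 249 → 144 → … (one orbit).
The orbit structure of x ↦ 129x mod 323: 5 orbits of sizes [144, 144, 18, 16, 1].
Σ(ℓ_i−1) = 323−5 = 318; sign = (−1)^318 = +1.
Check: (129/323) = +1 by Zolotarev.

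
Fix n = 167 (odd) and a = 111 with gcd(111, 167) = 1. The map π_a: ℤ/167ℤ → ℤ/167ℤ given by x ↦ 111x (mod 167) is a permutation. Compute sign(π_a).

-1

Start at x=15: 15 → 162 → 113 → 18 → 161 → 2 → 55 → … (one orbit).
π_111 has 2 disjoint cycles with lengths [166, 1] on {0,…,166}.
With 2 cycles on 167 points, sign = (−1)^{167−2} = -1.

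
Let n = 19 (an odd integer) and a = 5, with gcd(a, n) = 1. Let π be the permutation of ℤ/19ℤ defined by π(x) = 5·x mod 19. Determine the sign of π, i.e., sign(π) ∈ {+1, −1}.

Orbit of 9 under x↦5x: [9, 7, 16, 4, 1, 5, 6]… (length divides ord_19(5)).
Cycle type of π: 9×2 + 1; total 3 cycles.
Σ(ℓ_i−1) = 19−3 = 16; sign = (−1)^16 = +1.

+1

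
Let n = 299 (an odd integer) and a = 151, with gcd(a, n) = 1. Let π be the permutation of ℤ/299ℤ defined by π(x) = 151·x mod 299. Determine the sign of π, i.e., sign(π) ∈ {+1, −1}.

Trace 12: π^k(12) = [12, 18, 27, 190, 285, 278, 118] for k=0..6.
12 cycles of lengths [44, 44, 44, 44, 44, 44, 11, 11, 4, 4, 4, 1].
Σ(ℓ_i−1) = 299−12 = 287; sign = (−1)^287 = -1.
The Jacobi symbol (151|299) = -1 (Zolotarev) agrees.

-1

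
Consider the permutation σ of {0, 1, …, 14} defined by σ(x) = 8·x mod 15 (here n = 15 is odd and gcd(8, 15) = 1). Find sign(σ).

Orbit of 4 under x↦8x: [4, 2, 1, 8]… (length divides ord_15(8)).
π_8 has 5 disjoint cycles with lengths [4, 4, 4, 2, 1] on {0,…,14}.
5 cycles on 15: each ℓ→(−1)^(ℓ−1), product (−1)^10 = +1.
Via Zolotarev, sign(π_{8}) = (8|15) = +1.

+1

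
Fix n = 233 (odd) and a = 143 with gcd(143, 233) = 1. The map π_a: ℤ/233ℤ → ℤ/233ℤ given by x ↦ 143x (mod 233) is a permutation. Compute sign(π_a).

Orbit of 208 under x↦143x: [208, 153, 210, 206, 100, 87, 92]… (length divides ord_233(143)).
Cycle lengths of π_143 on ℤ/233ℤ: [232, 1]; 2 cycles in total.
n − c = 233 − 2 = 231; sign = (−1)^231 = -1.
(143|233)_J = -1 (Zolotarev's lemma cross-check).

-1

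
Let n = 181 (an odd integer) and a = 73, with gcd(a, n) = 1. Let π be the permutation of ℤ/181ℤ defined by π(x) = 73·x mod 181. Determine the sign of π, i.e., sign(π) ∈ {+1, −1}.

+1

Start at x=39: 39 → 132 → 43 → 62 → 1 → 73 → 80 → … (one orbit).
Cycle lengths of π_73 on ℤ/181ℤ: [9, 9, 9, 9, 9, 9, 9, 9, 9, 9, 9, 9, 9, 9, 9, 9, 9, 9, 9, 9, 1]; 21 cycles in total.
21 cycles on 181: each ℓ→(−1)^(ℓ−1), product (−1)^160 = +1.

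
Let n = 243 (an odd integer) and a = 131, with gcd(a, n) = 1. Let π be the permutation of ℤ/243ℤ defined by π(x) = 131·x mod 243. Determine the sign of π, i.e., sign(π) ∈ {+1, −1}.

Orbit of 173 under x↦131x: [173, 64, 122, 187, 197, 49, 101]… (length divides ord_243(131)).
The orbit structure of x ↦ 131x mod 243: 6 orbits of sizes [162, 54, 18, 6, 2, 1].
n − c = 243 − 6 = 237; sign = (−1)^237 = -1.
Zolotarev: (131|243) = -1, matching the cycle-count sign.

-1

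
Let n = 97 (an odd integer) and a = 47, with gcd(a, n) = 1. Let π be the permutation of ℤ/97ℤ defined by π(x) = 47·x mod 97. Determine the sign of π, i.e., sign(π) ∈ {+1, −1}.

Trace 96: π^k(96) = [96, 50, 22, 64, 1, 47, 75] for k=0..6.
The orbit structure of x ↦ 47x mod 97: 13 orbits of sizes [8, 8, 8, 8, 8, 8, 8, 8, 8, 8, 8, 8, 1].
13 cycles on 97: each ℓ→(−1)^(ℓ−1), product (−1)^84 = +1.
Via Zolotarev, sign(π_{47}) = (47|97) = +1.

+1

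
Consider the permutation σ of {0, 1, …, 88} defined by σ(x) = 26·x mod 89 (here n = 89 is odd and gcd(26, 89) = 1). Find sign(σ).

-1

Trace 57: π^k(57) = [57, 58, 84, 48, 2, 52, 17] for k=0..6.
2 cycles of lengths [88, 1].
Σ(ℓ_i−1) = 89−2 = 87; sign = (−1)^87 = -1.
Via Zolotarev, sign(π_{26}) = (26|89) = -1.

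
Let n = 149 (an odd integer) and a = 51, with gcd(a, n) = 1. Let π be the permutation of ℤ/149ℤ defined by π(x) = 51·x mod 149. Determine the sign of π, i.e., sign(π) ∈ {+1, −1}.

Trace 90: π^k(90) = [90, 120, 11, 114, 3, 4, 55] for k=0..6.
Cycle type of π: 148 + 1; total 2 cycles.
n − c = 149 − 2 = 147; sign = (−1)^147 = -1.
Check: (51/149) = -1 by Zolotarev.

-1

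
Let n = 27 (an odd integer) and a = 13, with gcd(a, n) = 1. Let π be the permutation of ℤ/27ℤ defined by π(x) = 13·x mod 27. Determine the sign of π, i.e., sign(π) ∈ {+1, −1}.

+1

Trace 4: π^k(4) = [4, 25, 1, 13, 7, 10, 22] for k=0..6.
The orbit structure of x ↦ 13x mod 27: 7 orbits of sizes [9, 9, 3, 3, 1, 1, 1].
27 − 7 = 20 transpositions; sign(π) = (−1)^20 = +1.
Zolotarev: (13|27) = +1, matching the cycle-count sign.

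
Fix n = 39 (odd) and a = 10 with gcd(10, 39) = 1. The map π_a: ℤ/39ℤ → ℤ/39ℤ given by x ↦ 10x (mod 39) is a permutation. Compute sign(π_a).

Start at x=4: 4 → 1 → 10 → 22 → 25 → 16 → 4 (one orbit).
The orbit structure of x ↦ 10x mod 39: 9 orbits of sizes [6, 6, 6, 6, 6, 6, 1, 1, 1].
39 − 9 = 30 transpositions; sign(π) = (−1)^30 = +1.
Check: (10/39) = +1 by Zolotarev.

+1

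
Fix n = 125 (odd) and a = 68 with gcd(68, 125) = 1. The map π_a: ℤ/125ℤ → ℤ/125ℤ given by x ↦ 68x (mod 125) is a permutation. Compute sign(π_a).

Trace 124: π^k(124) = [124, 57, 1, 68] for k=0..3.
32 cycles of lengths [4, 4, 4, 4, 4, 4, 4, 4, 4, 4, 4, 4, 4, 4, 4, 4, 4, 4, 4, 4, 4, 4, 4, 4, 4, 4, 4, 4, 4, 4, 4, 1].
sign(π) = (−1)^{n − #cycles} = (−1)^{125−32} = (−1)^93 = -1.

-1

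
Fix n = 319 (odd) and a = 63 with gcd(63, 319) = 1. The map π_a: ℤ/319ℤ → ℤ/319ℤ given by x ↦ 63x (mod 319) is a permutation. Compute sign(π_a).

-1

Orbit of 270 under x↦63x: [270, 103, 109, 168, 57, 82, 62]… (length divides ord_319(63)).
π_63 has 8 disjoint cycles with lengths [70, 70, 70, 70, 14, 14, 10, 1] on {0,…,318}.
Σ(ℓ_i−1) = 319−8 = 311; sign = (−1)^311 = -1.
(63|319)_J = -1 (Zolotarev's lemma cross-check).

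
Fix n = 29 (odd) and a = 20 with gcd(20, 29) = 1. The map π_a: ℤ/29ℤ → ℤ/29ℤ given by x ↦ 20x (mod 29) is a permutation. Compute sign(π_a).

+1

Start at x=20: 20 → 23 → 25 → 7 → 24 → 16 → 1 → 20 (one orbit).
The orbit structure of x ↦ 20x mod 29: 5 orbits of sizes [7, 7, 7, 7, 1].
29 − 5 = 24 transpositions; sign(π) = (−1)^24 = +1.
(20|29)_J = +1 (Zolotarev's lemma cross-check).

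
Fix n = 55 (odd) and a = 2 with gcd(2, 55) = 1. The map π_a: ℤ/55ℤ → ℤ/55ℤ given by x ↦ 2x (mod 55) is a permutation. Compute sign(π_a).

+1

Trace 52: π^k(52) = [52, 49, 43, 31, 7, 14, 28] for k=0..6.
5 cycles of lengths [20, 20, 10, 4, 1].
Σ(ℓ_i−1) = 55−5 = 50; sign = (−1)^50 = +1.
(2|55)_J = +1 (Zolotarev's lemma cross-check).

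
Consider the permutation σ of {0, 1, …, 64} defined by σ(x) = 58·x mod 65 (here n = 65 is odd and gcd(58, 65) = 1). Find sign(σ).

+1

Trace 47: π^k(47) = [47, 61, 28, 64, 7, 16, 18] for k=0..6.
The orbit structure of x ↦ 58x mod 65: 7 orbits of sizes [12, 12, 12, 12, 12, 4, 1].
sign(π) = (−1)^{n − #cycles} = (−1)^{65−7} = (−1)^58 = +1.
The Jacobi symbol (58|65) = +1 (Zolotarev) agrees.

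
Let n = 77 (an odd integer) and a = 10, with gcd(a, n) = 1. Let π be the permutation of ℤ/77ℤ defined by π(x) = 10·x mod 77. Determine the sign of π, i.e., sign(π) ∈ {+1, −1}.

+1

Orbit of 54 under x↦10x: [54, 1, 10, 23, 76, 67]… (length divides ord_77(10)).
Decompose π into cycles: lengths [6, 6, 6, 6, 6, 6, 6, 6, 6, 6, 6, 2, 2, 2, 2, 2, 1] (17 cycles, including the fixed point 0).
17 cycles on 77: each ℓ→(−1)^(ℓ−1), product (−1)^60 = +1.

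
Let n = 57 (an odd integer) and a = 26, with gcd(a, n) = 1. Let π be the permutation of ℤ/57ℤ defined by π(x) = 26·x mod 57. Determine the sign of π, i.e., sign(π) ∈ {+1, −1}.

-1

Start at x=26: 26 → 49 → 20 → 7 → 11 → 1 → 26 (one orbit).
Cycle lengths of π_26 on ℤ/57ℤ: [6, 6, 6, 6, 6, 6, 3, 3, 3, 3, 3, 3, 2, 1]; 14 cycles in total.
With 14 cycles on 57 points, sign = (−1)^{57−14} = -1.
The Jacobi symbol (26|57) = -1 (Zolotarev) agrees.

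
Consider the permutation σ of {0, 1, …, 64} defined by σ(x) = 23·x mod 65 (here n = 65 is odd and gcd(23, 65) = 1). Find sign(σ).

-1

Orbit of 16 under x↦23x: [16, 43, 14, 62, 61, 38, 29]… (length divides ord_65(23)).
8 cycles of lengths [12, 12, 12, 12, 6, 6, 4, 1].
65 − 8 = 57 transpositions; sign(π) = (−1)^57 = -1.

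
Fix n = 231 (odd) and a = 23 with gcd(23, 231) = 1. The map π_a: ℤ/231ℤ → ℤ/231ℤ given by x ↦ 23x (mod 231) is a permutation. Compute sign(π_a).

Trace 155: π^k(155) = [155, 100, 221, 1, 23, 67] for k=0..5.
The orbit structure of x ↦ 23x mod 231: 66 orbits of sizes [6, 6, 6, 6, 6, 6, 6, 6, 6, 6, 6, 6, 6, 6, 6, 6, 6, 6, 6, 6, 6, 6, 3, 3, 3, 3, 3, 3, 3, 3, 3, 3, 3, 3, 3, 3, 3, 3, 3, 3, 3, 3, 3, 3, 2, 2, 2, 2, 2, 2, 2, 2, 2, 2, 2, 1, 1, 1, 1, 1, 1, 1, 1, 1, 1, 1].
66 cycles on 231: each ℓ→(−1)^(ℓ−1), product (−1)^165 = -1.

-1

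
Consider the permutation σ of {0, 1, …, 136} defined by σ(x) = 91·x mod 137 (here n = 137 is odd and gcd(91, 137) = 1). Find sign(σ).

-1

Start at x=79: 79 → 65 → 24 → 129 → 94 → 60 → 117 → … (one orbit).
Decompose π into cycles: lengths [136, 1] (2 cycles, including the fixed point 0).
2 cycles on 137: each ℓ→(−1)^(ℓ−1), product (−1)^135 = -1.
Check: (91/137) = -1 by Zolotarev.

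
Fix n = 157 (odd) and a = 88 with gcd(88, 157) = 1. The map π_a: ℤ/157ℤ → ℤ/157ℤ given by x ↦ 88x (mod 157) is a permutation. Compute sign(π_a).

Orbit of 6 under x↦88x: [6, 57, 149, 81, 63, 49, 73]… (length divides ord_157(88)).
Cycle lengths of π_88 on ℤ/157ℤ: [156, 1]; 2 cycles in total.
n − c = 157 − 2 = 155; sign = (−1)^155 = -1.

-1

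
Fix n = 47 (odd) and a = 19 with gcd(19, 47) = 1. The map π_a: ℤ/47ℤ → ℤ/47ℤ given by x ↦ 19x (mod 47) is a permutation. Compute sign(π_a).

-1

Trace 45: π^k(45) = [45, 9, 30, 6, 20, 4, 29] for k=0..6.
Decompose π into cycles: lengths [46, 1] (2 cycles, including the fixed point 0).
n − c = 47 − 2 = 45; sign = (−1)^45 = -1.
(19|47)_J = -1 (Zolotarev's lemma cross-check).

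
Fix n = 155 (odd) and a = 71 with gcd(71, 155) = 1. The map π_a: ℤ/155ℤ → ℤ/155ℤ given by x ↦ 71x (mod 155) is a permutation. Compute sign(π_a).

Trace 36: π^k(36) = [36, 76, 126, 111, 131, 1, 71] for k=0..6.
Decompose π into cycles: lengths [15, 15, 15, 15, 15, 15, 15, 15, 15, 15, 1, 1, 1, 1, 1] (15 cycles, including the fixed point 0).
With 15 cycles on 155 points, sign = (−1)^{155−15} = +1.
Zolotarev: (71|155) = +1, matching the cycle-count sign.

+1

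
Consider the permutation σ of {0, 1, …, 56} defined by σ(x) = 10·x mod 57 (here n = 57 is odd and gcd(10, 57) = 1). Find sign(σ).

Start at x=43: 43 → 31 → 25 → 22 → 49 → 34 → 55 → … (one orbit).
Decompose π into cycles: lengths [18, 18, 18, 1, 1, 1] (6 cycles, including the fixed point 0).
Σ(ℓ_i−1) = 57−6 = 51; sign = (−1)^51 = -1.
Zolotarev: (10|57) = -1, matching the cycle-count sign.

-1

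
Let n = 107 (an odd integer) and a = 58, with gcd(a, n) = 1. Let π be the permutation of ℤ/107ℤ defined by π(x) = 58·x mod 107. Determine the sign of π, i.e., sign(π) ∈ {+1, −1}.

-1

Trace 35: π^k(35) = [35, 104, 40, 73, 61, 7, 85] for k=0..6.
π_58 has 2 disjoint cycles with lengths [106, 1] on {0,…,106}.
n − c = 107 − 2 = 105; sign = (−1)^105 = -1.
(58|107)_J = -1 (Zolotarev's lemma cross-check).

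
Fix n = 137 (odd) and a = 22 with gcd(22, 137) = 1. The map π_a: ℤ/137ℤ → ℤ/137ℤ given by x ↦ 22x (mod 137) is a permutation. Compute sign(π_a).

+1

Trace 1: π^k(1) = [1, 22, 73, 99, 123, 103, 74] for k=0..6.
π_22 has 5 disjoint cycles with lengths [34, 34, 34, 34, 1] on {0,…,136}.
With 5 cycles on 137 points, sign = (−1)^{137−5} = +1.
Zolotarev: (22|137) = +1, matching the cycle-count sign.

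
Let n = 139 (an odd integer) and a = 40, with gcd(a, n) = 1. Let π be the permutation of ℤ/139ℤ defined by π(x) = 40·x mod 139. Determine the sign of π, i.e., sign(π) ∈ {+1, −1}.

-1

Trace 114: π^k(114) = [114, 112, 32, 29, 48, 113, 72] for k=0..6.
π_40 has 2 disjoint cycles with lengths [138, 1] on {0,…,138}.
Σ(ℓ_i−1) = 139−2 = 137; sign = (−1)^137 = -1.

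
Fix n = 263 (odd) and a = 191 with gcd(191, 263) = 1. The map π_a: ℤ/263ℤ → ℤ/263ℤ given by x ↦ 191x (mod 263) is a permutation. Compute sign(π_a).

-1

Orbit of 120 under x↦191x: [120, 39, 85, 192, 115, 136, 202]… (length divides ord_263(191)).
2 cycles of lengths [262, 1].
Σ(ℓ_i−1) = 263−2 = 261; sign = (−1)^261 = -1.
Zolotarev: (191|263) = -1, matching the cycle-count sign.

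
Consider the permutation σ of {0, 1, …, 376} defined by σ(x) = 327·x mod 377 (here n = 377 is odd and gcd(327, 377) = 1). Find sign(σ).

Start at x=177: 177 → 198 → 279 → 376 → 50 → 139 → 213 → … (one orbit).
π_327 has 7 disjoint cycles with lengths [84, 84, 84, 84, 28, 12, 1] on {0,…,376}.
Σ(ℓ_i−1) = 377−7 = 370; sign = (−1)^370 = +1.
The Jacobi symbol (327|377) = +1 (Zolotarev) agrees.

+1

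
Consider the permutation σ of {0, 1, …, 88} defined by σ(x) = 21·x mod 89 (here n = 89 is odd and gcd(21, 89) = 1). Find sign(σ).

+1

Orbit of 18 under x↦21x: [18, 22, 17, 1, 21, 85, 5]… (length divides ord_89(21)).
The orbit structure of x ↦ 21x mod 89: 3 orbits of sizes [44, 44, 1].
89 − 3 = 86 transpositions; sign(π) = (−1)^86 = +1.
Zolotarev: (21|89) = +1, matching the cycle-count sign.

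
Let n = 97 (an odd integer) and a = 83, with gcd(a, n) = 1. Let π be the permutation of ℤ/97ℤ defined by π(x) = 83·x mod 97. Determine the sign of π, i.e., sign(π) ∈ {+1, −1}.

-1

Trace 90: π^k(90) = [90, 1, 83, 2, 69, 4, 41] for k=0..6.
π_83 has 2 disjoint cycles with lengths [96, 1] on {0,…,96}.
Σ(ℓ_i−1) = 97−2 = 95; sign = (−1)^95 = -1.
(83|97)_J = -1 (Zolotarev's lemma cross-check).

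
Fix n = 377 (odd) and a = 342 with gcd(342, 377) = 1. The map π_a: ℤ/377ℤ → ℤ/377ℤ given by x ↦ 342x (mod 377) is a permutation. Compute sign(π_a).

+1

Start at x=315: 315 → 285 → 204 → 23 → 326 → 277 → 107 → … (one orbit).
Decompose π into cycles: lengths [42, 42, 42, 42, 42, 42, 42, 42, 7, 7, 7, 7, 6, 6, 1] (15 cycles, including the fixed point 0).
15 cycles on 377: each ℓ→(−1)^(ℓ−1), product (−1)^362 = +1.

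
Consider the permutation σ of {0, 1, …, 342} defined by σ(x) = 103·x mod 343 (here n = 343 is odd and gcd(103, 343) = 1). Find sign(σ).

-1

Start at x=191: 191 → 122 → 218 → 159 → 256 → 300 → 30 → … (one orbit).
Decompose π into cycles: lengths [294, 42, 6, 1] (4 cycles, including the fixed point 0).
Σ(ℓ_i−1) = 343−4 = 339; sign = (−1)^339 = -1.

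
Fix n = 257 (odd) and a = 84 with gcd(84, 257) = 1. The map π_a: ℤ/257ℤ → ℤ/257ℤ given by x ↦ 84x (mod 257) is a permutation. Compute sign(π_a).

Trace 208: π^k(208) = [208, 253, 178, 46, 9, 242, 25] for k=0..6.
Cycle type of π: 128×2 + 1; total 3 cycles.
With 3 cycles on 257 points, sign = (−1)^{257−3} = +1.
(84|257)_J = +1 (Zolotarev's lemma cross-check).

+1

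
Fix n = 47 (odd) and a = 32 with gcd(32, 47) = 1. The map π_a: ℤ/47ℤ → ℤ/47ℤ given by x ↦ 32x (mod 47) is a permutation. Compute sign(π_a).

+1

Start at x=18: 18 → 12 → 8 → 21 → 14 → 25 → 1 → … (one orbit).
π_32 has 3 disjoint cycles with lengths [23, 23, 1] on {0,…,46}.
With 3 cycles on 47 points, sign = (−1)^{47−3} = +1.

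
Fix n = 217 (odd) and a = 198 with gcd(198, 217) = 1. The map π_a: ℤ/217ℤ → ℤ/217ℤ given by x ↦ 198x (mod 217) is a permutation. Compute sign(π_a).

Start at x=88: 88 → 64 → 86 → 102 → 15 → 149 → 207 → … (one orbit).
The orbit structure of x ↦ 198x mod 217: 10 orbits of sizes [30, 30, 30, 30, 30, 30, 30, 3, 3, 1].
10 cycles on 217: each ℓ→(−1)^(ℓ−1), product (−1)^207 = -1.
Zolotarev: (198|217) = -1, matching the cycle-count sign.

-1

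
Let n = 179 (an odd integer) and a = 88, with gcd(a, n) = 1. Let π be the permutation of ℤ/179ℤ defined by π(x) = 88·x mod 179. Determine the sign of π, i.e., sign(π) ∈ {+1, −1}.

+1

Trace 121: π^k(121) = [121, 87, 138, 151, 42, 116, 5] for k=0..6.
3 cycles of lengths [89, 89, 1].
3 cycles on 179: each ℓ→(−1)^(ℓ−1), product (−1)^176 = +1.
The Jacobi symbol (88|179) = +1 (Zolotarev) agrees.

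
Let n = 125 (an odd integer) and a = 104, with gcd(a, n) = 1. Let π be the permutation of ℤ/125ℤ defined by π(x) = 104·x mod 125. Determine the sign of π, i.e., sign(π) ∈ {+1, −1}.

Orbit of 81 under x↦104x: [81, 49, 96, 109, 86, 69, 51]… (length divides ord_125(104)).
7 cycles of lengths [50, 50, 10, 10, 2, 2, 1].
sign(π) = (−1)^{n − #cycles} = (−1)^{125−7} = (−1)^118 = +1.
(104|125)_J = +1 (Zolotarev's lemma cross-check).

+1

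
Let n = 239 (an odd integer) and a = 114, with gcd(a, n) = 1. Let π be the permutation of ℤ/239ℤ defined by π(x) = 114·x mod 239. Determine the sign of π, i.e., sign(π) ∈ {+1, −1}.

-1

Orbit of 194 under x↦114x: [194, 128, 13, 48, 214, 18, 140]… (length divides ord_239(114)).
Cycle lengths of π_114 on ℤ/239ℤ: [238, 1]; 2 cycles in total.
2 cycles on 239: each ℓ→(−1)^(ℓ−1), product (−1)^237 = -1.
Check: (114/239) = -1 by Zolotarev.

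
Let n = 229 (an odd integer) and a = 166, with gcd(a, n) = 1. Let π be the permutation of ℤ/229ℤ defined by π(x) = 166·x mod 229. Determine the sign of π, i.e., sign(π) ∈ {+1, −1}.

Orbit of 169 under x↦166x: [169, 116, 20, 114, 146, 191, 104]… (length divides ord_229(166)).
Cycle lengths of π_166 on ℤ/229ℤ: [228, 1]; 2 cycles in total.
With 2 cycles on 229 points, sign = (−1)^{229−2} = -1.

-1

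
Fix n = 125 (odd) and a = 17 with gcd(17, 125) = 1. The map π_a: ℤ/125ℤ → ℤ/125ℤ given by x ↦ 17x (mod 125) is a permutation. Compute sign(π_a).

-1

Orbit of 22 under x↦17x: [22, 124, 108, 86, 87, 104, 18]… (length divides ord_125(17)).
Decompose π into cycles: lengths [100, 20, 4, 1] (4 cycles, including the fixed point 0).
4 cycles on 125: each ℓ→(−1)^(ℓ−1), product (−1)^121 = -1.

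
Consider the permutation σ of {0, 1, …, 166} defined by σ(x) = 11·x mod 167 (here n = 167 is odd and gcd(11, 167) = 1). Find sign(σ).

+1

Start at x=147: 147 → 114 → 85 → 100 → 98 → 76 → 1 → … (one orbit).
π_11 has 3 disjoint cycles with lengths [83, 83, 1] on {0,…,166}.
3 cycles on 167: each ℓ→(−1)^(ℓ−1), product (−1)^164 = +1.
Via Zolotarev, sign(π_{11}) = (11|167) = +1.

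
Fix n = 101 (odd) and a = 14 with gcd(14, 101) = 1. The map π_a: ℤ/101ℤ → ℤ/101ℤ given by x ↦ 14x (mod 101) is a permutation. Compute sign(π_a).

+1

Orbit of 36 under x↦14x: [36, 100, 87, 6, 84, 65, 1]… (length divides ord_101(14)).
The orbit structure of x ↦ 14x mod 101: 11 orbits of sizes [10, 10, 10, 10, 10, 10, 10, 10, 10, 10, 1].
Σ(ℓ_i−1) = 101−11 = 90; sign = (−1)^90 = +1.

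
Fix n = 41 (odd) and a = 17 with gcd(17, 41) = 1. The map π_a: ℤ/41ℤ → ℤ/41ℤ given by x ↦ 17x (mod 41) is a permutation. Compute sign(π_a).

Start at x=8: 8 → 13 → 16 → 26 → 32 → 11 → 23 → … (one orbit).
π_17 has 2 disjoint cycles with lengths [40, 1] on {0,…,40}.
sign(π) = (−1)^{n − #cycles} = (−1)^{41−2} = (−1)^39 = -1.
(17|41)_J = -1 (Zolotarev's lemma cross-check).

-1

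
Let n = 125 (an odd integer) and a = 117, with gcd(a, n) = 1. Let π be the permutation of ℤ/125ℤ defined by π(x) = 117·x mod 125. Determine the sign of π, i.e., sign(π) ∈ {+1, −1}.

-1

Start at x=17: 17 → 114 → 88 → 46 → 7 → 69 → 73 → … (one orbit).
Cycle type of π: 100 + 20 + 4 + 1; total 4 cycles.
With 4 cycles on 125 points, sign = (−1)^{125−4} = -1.
(117|125)_J = -1 (Zolotarev's lemma cross-check).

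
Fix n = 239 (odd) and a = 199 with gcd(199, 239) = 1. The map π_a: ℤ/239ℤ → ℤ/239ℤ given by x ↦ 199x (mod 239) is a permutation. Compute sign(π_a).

-1

Trace 28: π^k(28) = [28, 75, 107, 22, 76, 67, 188] for k=0..6.
Cycle lengths of π_199 on ℤ/239ℤ: [34, 34, 34, 34, 34, 34, 34, 1]; 8 cycles in total.
8 cycles on 239: each ℓ→(−1)^(ℓ−1), product (−1)^231 = -1.
Via Zolotarev, sign(π_{199}) = (199|239) = -1.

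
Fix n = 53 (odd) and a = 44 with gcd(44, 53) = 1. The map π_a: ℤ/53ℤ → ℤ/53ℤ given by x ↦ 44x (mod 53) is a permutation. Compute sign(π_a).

Trace 1: π^k(1) = [1, 44, 28, 13, 42, 46, 10] for k=0..6.
Decompose π into cycles: lengths [13, 13, 13, 13, 1] (5 cycles, including the fixed point 0).
Σ(ℓ_i−1) = 53−5 = 48; sign = (−1)^48 = +1.
(44|53)_J = +1 (Zolotarev's lemma cross-check).

+1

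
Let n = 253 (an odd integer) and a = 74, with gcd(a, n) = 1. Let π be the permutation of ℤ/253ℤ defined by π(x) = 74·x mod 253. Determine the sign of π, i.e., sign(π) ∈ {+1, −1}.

Trace 1: π^k(1) = [1, 74, 163, 171, 4, 43, 146] for k=0..6.
Decompose π into cycles: lengths [110, 110, 22, 10, 1] (5 cycles, including the fixed point 0).
With 5 cycles on 253 points, sign = (−1)^{253−5} = +1.

+1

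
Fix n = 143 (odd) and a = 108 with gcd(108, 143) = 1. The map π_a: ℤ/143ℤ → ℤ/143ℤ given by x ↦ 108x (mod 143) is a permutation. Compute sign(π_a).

Start at x=4: 4 → 3 → 38 → 100 → 75 → 92 → 69 → … (one orbit).
Cycle lengths of π_108 on ℤ/143ℤ: [30, 30, 30, 30, 6, 6, 5, 5, 1]; 9 cycles in total.
With 9 cycles on 143 points, sign = (−1)^{143−9} = +1.

+1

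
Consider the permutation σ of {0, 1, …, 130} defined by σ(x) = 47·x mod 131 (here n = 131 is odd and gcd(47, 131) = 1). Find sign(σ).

Start at x=24: 24 → 80 → 92 → 1 → 47 → 113 → 71 → … (one orbit).
Decompose π into cycles: lengths [26, 26, 26, 26, 26, 1] (6 cycles, including the fixed point 0).
6 cycles on 131: each ℓ→(−1)^(ℓ−1), product (−1)^125 = -1.
Zolotarev: (47|131) = -1, matching the cycle-count sign.

-1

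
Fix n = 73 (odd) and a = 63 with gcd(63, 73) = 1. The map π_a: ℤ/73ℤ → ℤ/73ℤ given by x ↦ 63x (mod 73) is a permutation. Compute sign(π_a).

Trace 1: π^k(1) = [1, 63, 27, 22, 72, 10, 46] for k=0..6.
The orbit structure of x ↦ 63x mod 73: 10 orbits of sizes [8, 8, 8, 8, 8, 8, 8, 8, 8, 1].
10 cycles on 73: each ℓ→(−1)^(ℓ−1), product (−1)^63 = -1.

-1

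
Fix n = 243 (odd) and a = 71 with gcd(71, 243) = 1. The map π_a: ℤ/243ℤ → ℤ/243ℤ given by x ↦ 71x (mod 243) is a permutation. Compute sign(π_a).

Orbit of 116 under x↦71x: [116, 217, 98, 154, 242, 172, 62]… (length divides ord_243(71)).
Cycle lengths of π_71 on ℤ/243ℤ: [54, 54, 54, 18, 18, 18, 6, 6, 6, 2, 2, 2, 2, 1]; 14 cycles in total.
14 cycles on 243: each ℓ→(−1)^(ℓ−1), product (−1)^229 = -1.
Via Zolotarev, sign(π_{71}) = (71|243) = -1.

-1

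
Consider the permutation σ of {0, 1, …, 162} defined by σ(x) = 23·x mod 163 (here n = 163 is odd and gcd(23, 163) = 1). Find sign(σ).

Trace 140: π^k(140) = [140, 123, 58, 30, 38, 59, 53] for k=0..6.
Decompose π into cycles: lengths [18, 18, 18, 18, 18, 18, 18, 18, 18, 1] (10 cycles, including the fixed point 0).
Σ(ℓ_i−1) = 163−10 = 153; sign = (−1)^153 = -1.
The Jacobi symbol (23|163) = -1 (Zolotarev) agrees.

-1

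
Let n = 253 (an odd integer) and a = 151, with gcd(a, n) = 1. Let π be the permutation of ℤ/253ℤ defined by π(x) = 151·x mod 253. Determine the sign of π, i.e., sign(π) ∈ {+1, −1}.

-1

Start at x=225: 225 → 73 → 144 → 239 → 163 → 72 → 246 → … (one orbit).
6 cycles of lengths [110, 110, 11, 11, 10, 1].
253 − 6 = 247 transpositions; sign(π) = (−1)^247 = -1.
(151|253)_J = -1 (Zolotarev's lemma cross-check).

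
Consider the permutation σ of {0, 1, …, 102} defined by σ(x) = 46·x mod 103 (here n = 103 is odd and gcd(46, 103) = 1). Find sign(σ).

+1

Start at x=56: 56 → 1 → 46 → 56 (one orbit).
Decompose π into cycles: lengths [3, 3, 3, 3, 3, 3, 3, 3, 3, 3, 3, 3, 3, 3, 3, 3, 3, 3, 3, 3, 3, 3, 3, 3, 3, 3, 3, 3, 3, 3, 3, 3, 3, 3, 1] (35 cycles, including the fixed point 0).
sign(π) = (−1)^{n − #cycles} = (−1)^{103−35} = (−1)^68 = +1.
Check: (46/103) = +1 by Zolotarev.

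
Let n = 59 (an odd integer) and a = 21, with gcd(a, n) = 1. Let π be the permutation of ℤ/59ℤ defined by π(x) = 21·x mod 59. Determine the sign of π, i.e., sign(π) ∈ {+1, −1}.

Start at x=3: 3 → 4 → 25 → 53 → 51 → 9 → 12 → … (one orbit).
The orbit structure of x ↦ 21x mod 59: 3 orbits of sizes [29, 29, 1].
sign(π) = (−1)^{n − #cycles} = (−1)^{59−3} = (−1)^56 = +1.
Check: (21/59) = +1 by Zolotarev.

+1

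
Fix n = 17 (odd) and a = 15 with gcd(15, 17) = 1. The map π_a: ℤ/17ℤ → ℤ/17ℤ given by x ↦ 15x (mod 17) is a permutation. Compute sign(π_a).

+1

Start at x=16: 16 → 2 → 13 → 8 → 1 → 15 → 4 → … (one orbit).
Decompose π into cycles: lengths [8, 8, 1] (3 cycles, including the fixed point 0).
17 − 3 = 14 transpositions; sign(π) = (−1)^14 = +1.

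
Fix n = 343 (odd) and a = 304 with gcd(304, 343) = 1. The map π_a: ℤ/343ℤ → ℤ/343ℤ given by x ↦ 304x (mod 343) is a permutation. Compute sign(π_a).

Orbit of 162 under x↦304x: [162, 199, 128, 153, 207, 159, 316]… (length divides ord_343(304)).
Cycle type of π: 294 + 42 + 6 + 1; total 4 cycles.
sign(π) = (−1)^{n − #cycles} = (−1)^{343−4} = (−1)^339 = -1.
Zolotarev: (304|343) = -1, matching the cycle-count sign.

-1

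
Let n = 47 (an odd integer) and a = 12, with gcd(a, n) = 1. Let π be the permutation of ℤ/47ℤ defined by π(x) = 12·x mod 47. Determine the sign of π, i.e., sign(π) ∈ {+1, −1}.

Orbit of 6 under x↦12x: [6, 25, 18, 28, 7, 37, 21]… (length divides ord_47(12)).
Cycle type of π: 23×2 + 1; total 3 cycles.
Σ(ℓ_i−1) = 47−3 = 44; sign = (−1)^44 = +1.
(12|47)_J = +1 (Zolotarev's lemma cross-check).

+1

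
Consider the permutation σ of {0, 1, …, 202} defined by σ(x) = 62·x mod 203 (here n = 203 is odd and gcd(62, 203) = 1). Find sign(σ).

Orbit of 34 under x↦62x: [34, 78, 167, 1, 62, 190, 6]… (length divides ord_203(62)).
18 cycles of lengths [14, 14, 14, 14, 14, 14, 14, 14, 14, 14, 14, 14, 14, 14, 2, 2, 2, 1].
With 18 cycles on 203 points, sign = (−1)^{203−18} = -1.

-1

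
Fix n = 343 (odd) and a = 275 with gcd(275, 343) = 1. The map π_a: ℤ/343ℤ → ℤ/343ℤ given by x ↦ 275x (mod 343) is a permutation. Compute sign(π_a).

+1

Start at x=177: 177 → 312 → 50 → 30 → 18 → 148 → 226 → … (one orbit).
31 cycles of lengths [21, 21, 21, 21, 21, 21, 21, 21, 21, 21, 21, 21, 21, 21, 3, 3, 3, 3, 3, 3, 3, 3, 3, 3, 3, 3, 3, 3, 3, 3, 1].
n − c = 343 − 31 = 312; sign = (−1)^312 = +1.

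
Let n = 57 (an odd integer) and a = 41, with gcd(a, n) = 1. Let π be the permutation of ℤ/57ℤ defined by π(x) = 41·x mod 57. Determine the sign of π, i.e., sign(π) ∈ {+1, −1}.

+1

Orbit of 28 under x↦41x: [28, 8, 43, 53, 7, 2, 25]… (length divides ord_57(41)).
Cycle type of π: 18×3 + 2 + 1; total 5 cycles.
sign(π) = (−1)^{n − #cycles} = (−1)^{57−5} = (−1)^52 = +1.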